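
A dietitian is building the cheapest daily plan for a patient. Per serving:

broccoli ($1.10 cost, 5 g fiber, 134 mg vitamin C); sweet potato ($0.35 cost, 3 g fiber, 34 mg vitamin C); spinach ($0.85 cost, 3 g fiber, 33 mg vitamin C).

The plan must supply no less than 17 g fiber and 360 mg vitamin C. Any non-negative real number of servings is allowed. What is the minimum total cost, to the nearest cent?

With two linear requirements the optimum uses one or two foods; enumerate the corners.
broccoli only: max(17/5, 360/134) = 3.4 servings → $3.74.
sweet potato only: max(17/3, 360/34) = 10.59 servings → $3.71.
spinach only: max(17/3, 360/33) = 10.91 servings → $9.27.
broccoli + sweet potato with both tight: 2.164 servings and 2.06 servings → $3.10.
broccoli + spinach with both tight: 2.19 servings and 2.017 servings → $4.12.
sweet potato + spinach with both targets exact would need a negative amount; discard.
The minimum over all feasible corners is $3.10.

$3.10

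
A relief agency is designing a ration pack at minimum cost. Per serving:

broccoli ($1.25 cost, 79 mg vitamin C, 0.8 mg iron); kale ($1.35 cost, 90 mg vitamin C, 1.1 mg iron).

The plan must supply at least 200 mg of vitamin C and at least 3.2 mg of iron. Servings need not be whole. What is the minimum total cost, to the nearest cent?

Compare the cost at each extreme point of the feasible region.
broccoli only: max(200/79, 3.2/0.8) = 4 servings → $5.00.
kale only: max(200/90, 3.2/1.1) = 2.909 servings → $3.93.
broccoli + kale with both targets exact would need a negative amount; discard.
So the least-cost plan costs $3.93.

$3.93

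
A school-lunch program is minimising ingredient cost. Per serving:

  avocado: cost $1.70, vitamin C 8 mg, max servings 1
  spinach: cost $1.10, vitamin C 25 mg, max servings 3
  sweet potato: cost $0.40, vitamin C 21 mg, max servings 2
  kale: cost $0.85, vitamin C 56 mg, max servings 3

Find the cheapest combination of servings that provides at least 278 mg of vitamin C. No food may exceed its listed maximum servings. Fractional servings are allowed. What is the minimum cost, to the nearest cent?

Cost per mg of vitamin C: kale $0.0152, sweet potato $0.0190, spinach $0.0440, avocado $0.2125.
Take 3 servings of kale: +168.0 mg vitamin C for $2.55 (total $2.55, still need 110.0 mg).
Take 2 servings of sweet potato: +42.0 mg vitamin C for $0.80 (total $3.35, still need 68.0 mg).
Take 2.72 servings of spinach: +68.0 mg vitamin C for $2.99 (total $6.34, still need 0.0 mg).
Greedy by cheapest-per-mg is optimal for a single linear constraint, so the minimum cost is $6.34.

$6.34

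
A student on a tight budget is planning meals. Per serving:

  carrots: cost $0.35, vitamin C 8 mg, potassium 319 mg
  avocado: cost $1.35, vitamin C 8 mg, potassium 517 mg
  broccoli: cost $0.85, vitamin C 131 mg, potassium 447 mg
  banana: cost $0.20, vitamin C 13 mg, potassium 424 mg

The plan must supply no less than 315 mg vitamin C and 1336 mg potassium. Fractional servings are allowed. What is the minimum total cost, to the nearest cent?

$2.12

For a min-cost LP with two ≥-constraints, a basic feasible solution has at most two positive variables.
carrots only: max(315/8, 1336/319) = 39.38 servings → $13.78.
avocado only: max(315/8, 1336/517) = 39.38 servings → $53.16.
broccoli only: max(315/131, 1336/447) = 2.989 servings → $2.54.
banana only: max(315/13, 1336/424) = 24.23 servings → $4.85.
carrots + avocado: intersection lies outside the first quadrant.
carrots + broccoli with both tight: 0.8953 servings and 2.35 servings → $2.31.
carrots + banana: the both-tight solution has a negative serving — not a feasible corner.
avocado + broccoli with both tight: 0.5333 servings and 2.372 servings → $2.74.
avocado + banana with both targets exact would need a negative amount; discard.
broccoli + banana with both tight: 2.336 servings and 0.6879 servings → $2.12.
The minimum over all feasible corners is $2.12.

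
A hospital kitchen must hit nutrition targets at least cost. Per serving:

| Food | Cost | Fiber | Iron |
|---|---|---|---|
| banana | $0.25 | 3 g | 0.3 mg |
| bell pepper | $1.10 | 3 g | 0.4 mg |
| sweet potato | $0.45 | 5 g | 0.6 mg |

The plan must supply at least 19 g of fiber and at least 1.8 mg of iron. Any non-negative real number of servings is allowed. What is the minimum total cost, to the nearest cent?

$1.58

At the optimum either one food covers both requirements or two foods hit both targets exactly; no other combination can be cheaper.
banana only: max(19/3, 1.8/0.3) = 6.333 servings → $1.58.
bell pepper only: max(19/3, 1.8/0.4) = 6.333 servings → $6.97.
sweet potato only: max(19/5, 1.8/0.6) = 3.8 servings → $1.71.
banana + bell pepper with both targets exact would need a negative amount; discard.
banana + sweet potato: intersection lies outside the first quadrant.
bell pepper + sweet potato: intersection lies outside the first quadrant.
Cheapest feasible corner: $1.58.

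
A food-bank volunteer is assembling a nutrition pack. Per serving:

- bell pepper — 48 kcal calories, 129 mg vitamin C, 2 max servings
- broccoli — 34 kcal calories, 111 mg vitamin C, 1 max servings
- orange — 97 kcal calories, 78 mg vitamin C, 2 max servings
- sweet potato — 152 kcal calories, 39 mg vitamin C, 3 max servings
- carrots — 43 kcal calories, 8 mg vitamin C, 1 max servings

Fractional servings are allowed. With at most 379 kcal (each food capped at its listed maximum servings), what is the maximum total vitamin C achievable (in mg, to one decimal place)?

Vitamin C per kcal: broccoli 3.265, bell pepper 2.688, orange 0.8041, sweet potato 0.2566, carrots 0.186.
Take 1 serving of broccoli: uses 34 kcal, +111.0 mg vitamin C (running total 111.0 mg).
Take 2 servings of bell pepper: uses 96 kcal, +258.0 mg vitamin C (running total 369.0 mg).
Take 2 servings of orange: uses 194 kcal, +156.0 mg vitamin C (running total 525.0 mg).
Take 0.3618 servings of sweet potato: uses 55 kcal, +14.1 mg vitamin C (running total 539.1 mg).
Greedy by best ratio exhausts the calories allowance optimally: 539.1 mg.

539.1 mg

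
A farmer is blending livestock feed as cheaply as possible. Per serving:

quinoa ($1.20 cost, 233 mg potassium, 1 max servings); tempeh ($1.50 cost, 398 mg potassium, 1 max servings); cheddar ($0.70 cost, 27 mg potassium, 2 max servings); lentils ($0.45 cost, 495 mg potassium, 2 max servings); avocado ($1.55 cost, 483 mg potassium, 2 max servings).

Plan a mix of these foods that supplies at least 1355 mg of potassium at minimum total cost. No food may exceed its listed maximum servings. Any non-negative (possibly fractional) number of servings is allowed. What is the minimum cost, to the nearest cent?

$2.07

Cost per mg of potassium: lentils $0.0009, avocado $0.0032, tempeh $0.0038, quinoa $0.0052, cheddar $0.0259.
Take 2 servings of lentils: +990.0 mg potassium for $0.90 (total $0.90, still need 365.0 mg).
Take 0.7557 servings of avocado: +365.0 mg potassium for $1.17 (total $2.07, still need 0.0 mg).
Greedy by cheapest-per-mg is optimal for a single linear constraint, so the minimum cost is $2.07.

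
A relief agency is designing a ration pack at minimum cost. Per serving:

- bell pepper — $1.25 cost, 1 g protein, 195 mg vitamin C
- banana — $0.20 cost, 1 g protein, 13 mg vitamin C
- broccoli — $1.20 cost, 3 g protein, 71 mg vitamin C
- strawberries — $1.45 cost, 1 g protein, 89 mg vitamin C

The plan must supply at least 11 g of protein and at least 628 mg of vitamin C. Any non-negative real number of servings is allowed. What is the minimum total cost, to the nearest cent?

At the optimum either one food covers both requirements or two foods hit both targets exactly; no other combination can be cheaper.
bell pepper only: max(11/1, 628/195) = 11 servings → $13.75.
banana only: max(11/1, 628/13) = 48.31 servings → $9.66.
broccoli only: max(11/3, 628/71) = 8.845 servings → $10.61.
strawberries only: max(11/1, 628/89) = 11 servings → $15.95.
bell pepper + banana with both tight: 2.665 servings and 8.335 servings → $5.00.
bell pepper + broccoli with both tight: 2.146 servings and 2.951 servings → $6.22.
bell pepper + strawberries: intersection lies outside the first quadrant.
banana + broccoli: the both-tight solution has a negative serving — not a feasible corner.
banana + strawberries with both tight: 4.618 servings and 6.382 servings → $10.18.
broccoli + strawberries with both tight: 1.791 servings and 5.628 servings → $10.31.
The minimum over all feasible corners is $5.00.

$5.00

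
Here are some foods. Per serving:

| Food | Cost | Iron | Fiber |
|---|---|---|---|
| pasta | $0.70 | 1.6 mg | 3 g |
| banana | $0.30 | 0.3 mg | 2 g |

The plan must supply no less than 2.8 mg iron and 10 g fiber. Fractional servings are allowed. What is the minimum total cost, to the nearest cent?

Two binding constraints pin down two serving amounts, so the optimal mix uses at most two foods. The candidates are each food alone (scaled to the tighter of iron/fiber) and each pair with both constraints tight.
pasta only: max(2.8/1.6, 10/3) = 3.333 servings → $2.33.
banana only: max(2.8/0.3, 10/2) = 9.333 servings → $2.80.
pasta + banana with both tight: 1.13 servings and 3.304 servings → $1.78.
Cheapest feasible corner: $1.78.

$1.78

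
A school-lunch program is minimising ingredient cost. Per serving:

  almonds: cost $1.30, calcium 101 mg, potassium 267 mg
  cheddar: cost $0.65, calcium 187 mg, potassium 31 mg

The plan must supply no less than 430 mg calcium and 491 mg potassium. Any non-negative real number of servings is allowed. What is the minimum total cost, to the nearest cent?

For a min-cost LP with two ≥-constraints, a basic feasible solution has at most two positive variables.
almonds only: max(430/101, 491/267) = 4.257 servings → $5.53.
cheddar only: max(430/187, 491/31) = 15.84 servings → $10.30.
almonds + cheddar with both tight: 1.677 servings and 1.394 servings → $3.09.
Cheapest feasible corner: $3.09.

$3.09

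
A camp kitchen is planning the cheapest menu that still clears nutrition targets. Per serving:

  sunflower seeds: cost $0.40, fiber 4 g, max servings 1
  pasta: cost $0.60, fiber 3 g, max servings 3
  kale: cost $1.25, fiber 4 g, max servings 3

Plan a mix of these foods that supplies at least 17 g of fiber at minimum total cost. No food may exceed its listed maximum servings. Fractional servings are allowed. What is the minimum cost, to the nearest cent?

Cost per g of fiber: sunflower seeds $0.1000, pasta $0.2000, kale $0.3125.
Take 1 serving of sunflower seeds: +4.0 g fiber for $0.40 (total $0.40, still need 13.0 g).
Take 3 servings of pasta: +9.0 g fiber for $1.80 (total $2.20, still need 4.0 g).
Take 1 serving of kale: +4.0 g fiber for $1.25 (total $3.45, still need 0.0 g).
Filling from the cheapest source first is optimal under one linear minimum: $3.45.

$3.45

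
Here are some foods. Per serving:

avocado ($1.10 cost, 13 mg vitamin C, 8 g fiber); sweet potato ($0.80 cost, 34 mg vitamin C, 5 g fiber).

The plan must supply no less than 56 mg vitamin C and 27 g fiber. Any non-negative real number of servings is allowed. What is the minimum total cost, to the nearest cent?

$3.77

Two binding constraints pin down two serving amounts, so the optimal mix uses at most two foods. The candidates are each food alone (scaled to the tighter of vitamin C/fiber) and each pair with both constraints tight.
avocado only: max(56/13, 27/8) = 4.308 servings → $4.74.
sweet potato only: max(56/34, 27/5) = 5.4 servings → $4.32.
avocado + sweet potato with both tight: 3.082 servings and 0.4686 servings → $3.77.
The minimum over all feasible corners is $3.77.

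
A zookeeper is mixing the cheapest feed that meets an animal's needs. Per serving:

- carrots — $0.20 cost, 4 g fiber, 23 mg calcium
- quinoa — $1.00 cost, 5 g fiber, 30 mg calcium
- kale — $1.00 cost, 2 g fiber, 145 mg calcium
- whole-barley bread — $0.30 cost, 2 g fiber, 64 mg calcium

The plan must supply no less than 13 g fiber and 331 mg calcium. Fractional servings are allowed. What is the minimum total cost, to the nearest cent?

Minimising a linear cost over {fiber ≥ 13, calcium ≥ 331, servings ≥ 0} — the optimum is at a vertex, using one or two foods.
carrots only: max(13/4, 331/23) = 14.39 servings → $2.88.
quinoa only: max(13/5, 331/30) = 11.03 servings → $11.03.
kale only: max(13/2, 331/145) = 6.5 servings → $6.50.
whole-barley bread only: max(13/2, 331/64) = 6.5 servings → $1.95.
carrots + quinoa: intersection lies outside the first quadrant.
carrots + kale with both tight: 2.29 servings and 1.919 servings → $2.38.
carrots + whole-barley bread with both tight: 0.8095 servings and 4.881 servings → $1.63.
quinoa + kale with both tight: 1.839 servings and 1.902 servings → $3.74.
quinoa + whole-barley bread with both tight: 0.6538 servings and 4.865 servings → $2.11.
kale + whole-barley bread: intersection lies outside the first quadrant.
So the least-cost plan costs $1.63.

$1.63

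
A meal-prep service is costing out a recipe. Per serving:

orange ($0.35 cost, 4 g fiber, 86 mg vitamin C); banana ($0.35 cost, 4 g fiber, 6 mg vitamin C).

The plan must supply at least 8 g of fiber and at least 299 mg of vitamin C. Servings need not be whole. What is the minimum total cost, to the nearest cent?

At the optimum either one food covers both requirements or two foods hit both targets exactly; no other combination can be cheaper.
orange only: max(8/4, 299/86) = 3.477 servings → $1.22.
banana only: max(8/4, 299/6) = 49.83 servings → $17.44.
orange + banana: the both-tight solution has a negative serving — not a feasible corner.
The minimum over all feasible corners is $1.22.

$1.22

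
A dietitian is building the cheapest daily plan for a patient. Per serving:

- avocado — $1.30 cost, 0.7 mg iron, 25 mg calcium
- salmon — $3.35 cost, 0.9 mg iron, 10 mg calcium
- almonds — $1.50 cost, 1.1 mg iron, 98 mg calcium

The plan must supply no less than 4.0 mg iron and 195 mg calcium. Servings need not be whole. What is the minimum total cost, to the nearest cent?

Compare the cost at each extreme point of the feasible region.
avocado only: max(4.0/0.7, 195/25) = 7.8 servings → $10.14.
salmon only: max(4.0/0.9, 195/10) = 19.5 servings → $65.33.
almonds only: max(4.0/1.1, 195/98) = 3.636 servings → $5.45.
avocado + salmon: intersection lies outside the first quadrant.
avocado + almonds with both tight: 4.319 servings and 0.8881 servings → $6.95.
salmon + almonds with both tight: 2.299 servings and 1.755 servings → $10.34.
The minimum over all feasible corners is $5.45.

$5.45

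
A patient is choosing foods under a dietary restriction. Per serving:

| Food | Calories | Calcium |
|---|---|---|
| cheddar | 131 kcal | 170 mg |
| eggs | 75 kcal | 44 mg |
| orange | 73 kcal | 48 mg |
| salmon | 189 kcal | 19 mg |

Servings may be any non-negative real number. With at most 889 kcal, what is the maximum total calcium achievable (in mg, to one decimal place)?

1153.7 mg

Calcium per kcal: cheddar 1.298, orange 0.6575, eggs 0.5867, salmon 0.1005.
With no serving limits, spend the whole calories allowance on cheddar: 889 kcal / 131 kcal × 170 mg = 1153.7 mg.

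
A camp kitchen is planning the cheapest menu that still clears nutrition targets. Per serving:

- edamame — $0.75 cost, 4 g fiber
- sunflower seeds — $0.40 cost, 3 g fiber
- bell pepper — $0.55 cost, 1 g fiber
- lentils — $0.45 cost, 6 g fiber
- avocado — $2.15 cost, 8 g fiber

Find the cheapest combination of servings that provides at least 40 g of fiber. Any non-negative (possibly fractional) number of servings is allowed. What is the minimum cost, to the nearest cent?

Cost per g of fiber: lentils $0.0750, sunflower seeds $0.1333, edamame $0.1875, avocado $0.2687, bell pepper $0.5500.
With no serving limits, use only lentils: 40 g / 6 g = 6.667 servings × $0.45 = $3.00.

$3.00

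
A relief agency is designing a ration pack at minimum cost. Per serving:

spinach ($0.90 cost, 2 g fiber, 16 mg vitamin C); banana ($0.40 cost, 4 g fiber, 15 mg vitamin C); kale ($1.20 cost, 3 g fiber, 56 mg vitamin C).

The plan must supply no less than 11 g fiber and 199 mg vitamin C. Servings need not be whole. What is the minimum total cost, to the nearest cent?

$4.27

This is a tiny linear program; its minimum lies at a vertex of the feasible set. List the vertices and price them.
spinach only: max(11/2, 199/16) = 12.44 servings → $11.19.
banana only: max(11/4, 199/15) = 13.27 servings → $5.31.
kale only: max(11/3, 199/56) = 3.667 servings → $4.40.
spinach + banana: the both-tight solution has a negative serving — not a feasible corner.
spinach + kale with both tight: 0.2969 servings and 3.469 servings → $4.43.
banana + kale with both tight: 0.1061 servings and 3.525 servings → $4.27.
Cheapest feasible corner: $4.27.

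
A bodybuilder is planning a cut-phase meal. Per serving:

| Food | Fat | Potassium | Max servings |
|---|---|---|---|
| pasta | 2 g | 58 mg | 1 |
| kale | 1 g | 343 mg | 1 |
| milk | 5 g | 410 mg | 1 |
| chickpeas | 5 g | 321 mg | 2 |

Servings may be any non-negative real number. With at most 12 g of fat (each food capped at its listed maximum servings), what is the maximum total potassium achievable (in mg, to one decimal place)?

Potassium per g fat: kale 343, milk 82, chickpeas 64.2, pasta 29.
Take 1 serving of kale: uses 1 g fat, +343.0 mg potassium (running total 343.0 mg).
Take 1 serving of milk: uses 5 g fat, +410.0 mg potassium (running total 753.0 mg).
Take 1.2 servings of chickpeas: uses 6 g fat, +385.2 mg potassium (running total 1138.2 mg).
Filling greedily by potassium-per-g fat is optimal for one linear limit, giving 1138.2 mg.

1138.2 mg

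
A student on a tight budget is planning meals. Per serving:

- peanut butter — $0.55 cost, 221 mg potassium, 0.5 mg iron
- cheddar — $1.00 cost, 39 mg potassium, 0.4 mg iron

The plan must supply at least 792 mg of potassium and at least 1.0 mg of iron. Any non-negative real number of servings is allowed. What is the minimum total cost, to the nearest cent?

For a min-cost LP with two ≥-constraints, a basic feasible solution has at most two positive variables.
peanut butter only: max(792/221, 1.0/0.5) = 3.584 servings → $1.97.
cheddar only: max(792/39, 1.0/0.4) = 20.31 servings → $20.31.
peanut butter + cheddar: intersection lies outside the first quadrant.
Cheapest feasible corner: $1.97.

$1.97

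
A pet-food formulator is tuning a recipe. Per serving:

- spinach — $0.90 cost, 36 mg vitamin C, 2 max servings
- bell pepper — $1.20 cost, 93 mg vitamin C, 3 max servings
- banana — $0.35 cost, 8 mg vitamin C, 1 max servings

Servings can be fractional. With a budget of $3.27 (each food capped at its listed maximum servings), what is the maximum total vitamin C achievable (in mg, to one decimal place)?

Vitamin C per dollar: bell pepper 77.5, spinach 40, banana 22.86.
Take 2.725 servings of bell pepper: spends $3.27, +253.4 mg vitamin C (running total 253.4 mg).
Filling greedily by vitamin C-per-dollar is optimal for one linear limit, giving 253.4 mg.

253.4 mg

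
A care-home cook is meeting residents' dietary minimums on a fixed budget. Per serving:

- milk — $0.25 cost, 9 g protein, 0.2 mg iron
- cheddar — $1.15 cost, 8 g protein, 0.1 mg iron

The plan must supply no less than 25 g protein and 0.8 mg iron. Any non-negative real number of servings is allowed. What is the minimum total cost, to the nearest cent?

$1.00

At the optimum either one food covers both requirements or two foods hit both targets exactly; no other combination can be cheaper.
milk only: max(25/9, 0.8/0.2) = 4 servings → $1.00.
cheddar only: max(25/8, 0.8/0.1) = 8 servings → $9.20.
milk + cheddar: intersection lies outside the first quadrant.
So the least-cost plan costs $1.00.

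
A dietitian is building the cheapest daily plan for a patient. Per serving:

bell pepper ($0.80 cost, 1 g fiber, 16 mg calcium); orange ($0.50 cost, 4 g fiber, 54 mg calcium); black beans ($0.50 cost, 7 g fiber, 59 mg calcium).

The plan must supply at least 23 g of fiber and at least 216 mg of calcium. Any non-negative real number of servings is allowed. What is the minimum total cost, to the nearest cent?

$1.83

An LP optimum is at a vertex; with two nutrient constraints at most two foods are used. Check each candidate.
bell pepper only: max(23/1, 216/16) = 23 servings → $18.40.
orange only: max(23/4, 216/54) = 5.75 servings → $2.88.
black beans only: max(23/7, 216/59) = 3.661 servings → $1.83.
bell pepper + orange: intersection lies outside the first quadrant.
bell pepper + black beans with both tight: 2.925 servings and 2.868 servings → $3.77.
orange + black beans with both tight: 1.092 servings and 2.662 servings → $1.88.
Cheapest feasible corner: $1.83.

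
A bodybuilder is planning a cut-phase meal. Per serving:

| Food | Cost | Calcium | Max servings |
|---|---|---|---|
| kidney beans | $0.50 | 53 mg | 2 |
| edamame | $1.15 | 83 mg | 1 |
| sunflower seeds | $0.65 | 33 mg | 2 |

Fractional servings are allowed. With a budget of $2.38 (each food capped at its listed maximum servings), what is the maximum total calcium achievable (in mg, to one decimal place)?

200.7 mg

Calcium per dollar: kidney beans 106, edamame 72.17, sunflower seeds 50.77.
Take 2 servings of kidney beans: spends $1.00, +106.0 mg calcium (running total 106.0 mg).
Take 1 serving of edamame: spends $1.15, +83.0 mg calcium (running total 189.0 mg).
Take 0.3538 servings of sunflower seeds: spends $0.23, +11.7 mg calcium (running total 200.7 mg).
Filling greedily by calcium-per-dollar is optimal for one linear limit, giving 200.7 mg.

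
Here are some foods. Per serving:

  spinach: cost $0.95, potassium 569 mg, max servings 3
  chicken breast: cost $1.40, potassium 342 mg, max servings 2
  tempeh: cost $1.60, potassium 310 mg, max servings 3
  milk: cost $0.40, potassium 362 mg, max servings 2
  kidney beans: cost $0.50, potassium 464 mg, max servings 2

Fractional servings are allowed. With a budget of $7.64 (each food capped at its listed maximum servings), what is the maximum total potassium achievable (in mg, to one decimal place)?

Potassium per dollar: kidney beans 928, milk 905, spinach 598.9, chicken breast 244.3, tempeh 193.8.
Take 2 servings of kidney beans: spends $1.00, +928.0 mg potassium (running total 928.0 mg).
Take 2 servings of milk: spends $0.80, +724.0 mg potassium (running total 1652.0 mg).
Take 3 servings of spinach: spends $2.85, +1707.0 mg potassium (running total 3359.0 mg).
Take 2 servings of chicken breast: spends $2.80, +684.0 mg potassium (running total 4043.0 mg).
Take 0.1187 servings of tempeh: spends $0.19, +36.8 mg potassium (running total 4079.8 mg).
Greedy by best ratio exhausts the cost allowance optimally: 4079.8 mg.

4079.8 mg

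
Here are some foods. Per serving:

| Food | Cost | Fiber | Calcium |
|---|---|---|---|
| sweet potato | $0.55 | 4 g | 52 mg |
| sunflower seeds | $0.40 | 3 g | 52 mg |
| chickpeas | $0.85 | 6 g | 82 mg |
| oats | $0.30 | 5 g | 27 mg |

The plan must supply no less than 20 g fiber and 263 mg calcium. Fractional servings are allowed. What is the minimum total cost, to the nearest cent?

$2.15

Minimising a linear cost over {fiber ≥ 20, calcium ≥ 263, servings ≥ 0} — the optimum is at a vertex, using one or two foods.
sweet potato only: max(20/4, 263/52) = 5.058 servings → $2.78.
sunflower seeds only: max(20/3, 263/52) = 6.667 servings → $2.67.
chickpeas only: max(20/6, 263/82) = 3.333 servings → $2.83.
oats only: max(20/5, 263/27) = 9.741 servings → $2.92.
sweet potato + sunflower seeds with both tight: 4.827 servings and 0.2308 servings → $2.75.
sweet potato + chickpeas with both tight: 3.875 servings and 0.75 servings → $2.77.
sweet potato + oats: the both-tight solution has a negative serving — not a feasible corner.
sunflower seeds + chickpeas: the both-tight solution has a negative serving — not a feasible corner.
sunflower seeds + oats with both tight: 4.33 servings and 1.402 servings → $2.15.
chickpeas + oats with both tight: 3.125 servings and 0.25 servings → $2.73.
The minimum over all feasible corners is $2.15.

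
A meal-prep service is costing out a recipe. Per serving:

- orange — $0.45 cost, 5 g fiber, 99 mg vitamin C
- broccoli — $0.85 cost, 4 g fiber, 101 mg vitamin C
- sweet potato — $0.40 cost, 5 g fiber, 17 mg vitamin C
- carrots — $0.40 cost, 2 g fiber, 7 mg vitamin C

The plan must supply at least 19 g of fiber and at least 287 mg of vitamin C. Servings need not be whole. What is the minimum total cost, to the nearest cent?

Check every corner: each single food scaled to meet both minima, and each pair solved so both constraints bind.
orange only: max(19/5, 287/99) = 3.8 servings → $1.71.
broccoli only: max(19/4, 287/101) = 4.75 servings → $4.04.
sweet potato only: max(19/5, 287/17) = 16.88 servings → $6.75.
carrots only: max(19/2, 287/7) = 41 servings → $16.40.
orange + broccoli: intersection lies outside the first quadrant.
orange + sweet potato with both tight: 2.712 servings and 1.088 servings → $1.66.
orange + carrots with both tight: 2.706 servings and 2.736 servings → $2.31.
broccoli + sweet potato with both tight: 2.545 servings and 1.764 servings → $2.87.
broccoli + carrots with both tight: 2.534 servings and 4.431 servings → $3.93.
sweet potato + carrots: intersection lies outside the first quadrant.
Cheapest feasible corner: $1.66.

$1.66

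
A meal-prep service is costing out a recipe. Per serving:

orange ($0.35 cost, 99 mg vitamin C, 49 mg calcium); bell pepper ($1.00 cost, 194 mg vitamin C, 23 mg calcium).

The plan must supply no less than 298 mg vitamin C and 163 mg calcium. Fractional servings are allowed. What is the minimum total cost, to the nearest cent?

Minimising a linear cost over {vitamin C ≥ 298, calcium ≥ 163, servings ≥ 0} — the optimum is at a vertex, using one or two foods.
orange only: max(298/99, 163/49) = 3.327 servings → $1.16.
bell pepper only: max(298/194, 163/23) = 7.087 servings → $7.09.
orange + bell pepper with both targets exact would need a negative amount; discard.
Cheapest feasible corner: $1.16.

$1.16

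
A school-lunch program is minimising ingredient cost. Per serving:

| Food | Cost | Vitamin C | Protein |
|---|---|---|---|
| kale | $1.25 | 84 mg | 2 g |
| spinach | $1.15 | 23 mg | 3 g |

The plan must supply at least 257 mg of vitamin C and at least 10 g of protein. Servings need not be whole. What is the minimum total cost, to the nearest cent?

For a min-cost LP with two ≥-constraints, a basic feasible solution has at most two positive variables.
kale only: max(257/84, 10/2) = 5 servings → $6.25.
spinach only: max(257/23, 10/3) = 11.17 servings → $12.85.
kale + spinach with both tight: 2.626 servings and 1.583 servings → $5.10.
So the least-cost plan costs $5.10.

$5.10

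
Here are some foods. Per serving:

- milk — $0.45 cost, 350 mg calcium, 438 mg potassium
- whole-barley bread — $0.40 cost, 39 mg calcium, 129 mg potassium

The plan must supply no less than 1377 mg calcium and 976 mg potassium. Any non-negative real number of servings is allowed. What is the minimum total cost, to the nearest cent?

This is a tiny linear program; its minimum lies at a vertex of the feasible set. List the vertices and price them.
milk only: max(1377/350, 976/438) = 3.934 servings → $1.77.
whole-barley bread only: max(1377/39, 976/129) = 35.31 servings → $14.12.
milk + whole-barley bread with both targets exact would need a negative amount; discard.
The minimum over all feasible corners is $1.77.

$1.77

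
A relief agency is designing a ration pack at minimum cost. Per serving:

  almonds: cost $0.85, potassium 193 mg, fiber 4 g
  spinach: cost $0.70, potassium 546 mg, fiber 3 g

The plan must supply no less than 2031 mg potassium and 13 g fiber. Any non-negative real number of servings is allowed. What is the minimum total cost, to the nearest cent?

almonds only: max(2031/193, 13/4) = 10.52 servings → $8.94.
spinach only: max(2031/546, 13/3) = 4.333 servings → $3.03.
almonds + spinach with both tight: 0.6262 servings and 3.498 servings → $2.98.
Cheapest feasible corner: $2.98.

$2.98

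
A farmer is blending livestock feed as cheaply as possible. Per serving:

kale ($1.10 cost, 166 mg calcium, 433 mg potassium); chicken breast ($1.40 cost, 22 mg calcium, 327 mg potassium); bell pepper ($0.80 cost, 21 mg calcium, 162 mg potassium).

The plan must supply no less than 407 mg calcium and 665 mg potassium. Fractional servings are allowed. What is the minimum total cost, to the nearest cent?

$2.70

Two binding constraints pin down two serving amounts, so the optimal mix uses at most two foods. The candidates are each food alone (scaled to the tighter of calcium/potassium) and each pair with both constraints tight.
kale only: max(407/166, 665/433) = 2.452 servings → $2.70.
chicken breast only: max(407/22, 665/327) = 18.5 servings → $25.90.
bell pepper only: max(407/21, 665/162) = 19.38 servings → $15.50.
kale + chicken breast: the both-tight solution has a negative serving — not a feasible corner.
kale + bell pepper with both targets exact would need a negative amount; discard.
chicken breast + bell pepper: the both-tight solution has a negative serving — not a feasible corner.
The minimum over all feasible corners is $2.70.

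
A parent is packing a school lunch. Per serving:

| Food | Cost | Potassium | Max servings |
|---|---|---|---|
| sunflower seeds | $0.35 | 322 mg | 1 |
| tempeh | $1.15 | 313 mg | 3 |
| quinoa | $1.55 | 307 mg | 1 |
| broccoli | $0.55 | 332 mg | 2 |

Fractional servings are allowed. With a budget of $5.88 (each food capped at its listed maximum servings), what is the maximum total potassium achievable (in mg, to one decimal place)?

2119.1 mg

Potassium per dollar: sunflower seeds 920, broccoli 603.6, tempeh 272.2, quinoa 198.1.
Take 1 serving of sunflower seeds: spends $0.35, +322.0 mg potassium (running total 322.0 mg).
Take 2 servings of broccoli: spends $1.10, +664.0 mg potassium (running total 986.0 mg).
Take 3 servings of tempeh: spends $3.45, +939.0 mg potassium (running total 1925.0 mg).
Take 0.6323 servings of quinoa: spends $0.98, +194.1 mg potassium (running total 2119.1 mg).
Filling greedily by potassium-per-dollar is optimal for one linear limit, giving 2119.1 mg.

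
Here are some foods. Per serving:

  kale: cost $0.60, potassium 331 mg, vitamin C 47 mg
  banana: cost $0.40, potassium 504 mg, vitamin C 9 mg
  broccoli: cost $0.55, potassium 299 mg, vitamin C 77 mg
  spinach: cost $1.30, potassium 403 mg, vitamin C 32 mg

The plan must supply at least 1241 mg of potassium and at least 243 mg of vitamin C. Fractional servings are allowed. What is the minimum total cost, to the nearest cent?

$1.95

For a min-cost LP with two ≥-constraints, a basic feasible solution has at most two positive variables.
kale only: max(1241/331, 243/47) = 5.17 servings → $3.10.
banana only: max(1241/504, 243/9) = 27 servings → $10.80.
broccoli only: max(1241/299, 243/77) = 4.151 servings → $2.28.
spinach only: max(1241/403, 243/32) = 7.594 servings → $9.87.
kale + banana: intersection lies outside the first quadrant.
kale + broccoli with both tight: 2.003 servings and 1.933 servings → $2.27.
kale + spinach: intersection lies outside the first quadrant.
banana + broccoli with both tight: 0.6341 servings and 3.082 servings → $1.95.
banana + spinach: the both-tight solution has a negative serving — not a feasible corner.
broccoli + spinach with both tight: 2.712 servings and 1.067 servings → $2.88.
The minimum over all feasible corners is $1.95.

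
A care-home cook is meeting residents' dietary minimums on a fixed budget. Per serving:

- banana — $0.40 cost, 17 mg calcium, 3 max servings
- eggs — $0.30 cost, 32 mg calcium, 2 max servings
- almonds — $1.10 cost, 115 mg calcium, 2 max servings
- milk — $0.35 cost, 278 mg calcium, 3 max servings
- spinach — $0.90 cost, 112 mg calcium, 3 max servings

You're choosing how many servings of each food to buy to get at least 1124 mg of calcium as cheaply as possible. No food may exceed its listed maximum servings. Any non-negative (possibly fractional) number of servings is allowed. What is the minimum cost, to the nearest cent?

$3.38

Cost per mg of calcium: milk $0.0013, spinach $0.0080, eggs $0.0094, almonds $0.0096, banana $0.0235.
Take 3 servings of milk: +834.0 mg calcium for $1.05 (total $1.05, still need 290.0 mg).
Take 2.589 servings of spinach: +290.0 mg calcium for $2.33 (total $3.38, still need 0.0 mg).
Filling from the cheapest source first is optimal under one linear minimum: $3.38.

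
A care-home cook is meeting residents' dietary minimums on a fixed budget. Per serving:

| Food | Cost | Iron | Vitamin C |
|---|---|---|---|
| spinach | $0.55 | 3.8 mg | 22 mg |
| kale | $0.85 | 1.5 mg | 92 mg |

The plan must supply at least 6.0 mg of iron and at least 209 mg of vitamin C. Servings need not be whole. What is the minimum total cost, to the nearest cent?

$2.19

Minimising a linear cost over {iron ≥ 6.0, vitamin C ≥ 209, servings ≥ 0} — the optimum is at a vertex, using one or two foods.
spinach only: max(6.0/3.8, 209/22) = 9.5 servings → $5.22.
kale only: max(6.0/1.5, 209/92) = 4 servings → $3.40.
spinach + kale with both tight: 0.7533 servings and 2.092 servings → $2.19.
So the least-cost plan costs $2.19.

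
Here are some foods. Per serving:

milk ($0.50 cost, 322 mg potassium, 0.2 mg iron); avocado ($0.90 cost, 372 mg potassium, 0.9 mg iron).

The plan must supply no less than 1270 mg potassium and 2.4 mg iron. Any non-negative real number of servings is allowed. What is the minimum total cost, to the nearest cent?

$2.75

With two linear requirements the optimum uses one or two foods; enumerate the corners.
milk only: max(1270/322, 2.4/0.2) = 12 servings → $6.00.
avocado only: max(1270/372, 2.4/0.9) = 3.414 servings → $3.07.
milk + avocado with both tight: 1.162 servings and 2.409 servings → $2.75.
Cheapest feasible corner: $2.75.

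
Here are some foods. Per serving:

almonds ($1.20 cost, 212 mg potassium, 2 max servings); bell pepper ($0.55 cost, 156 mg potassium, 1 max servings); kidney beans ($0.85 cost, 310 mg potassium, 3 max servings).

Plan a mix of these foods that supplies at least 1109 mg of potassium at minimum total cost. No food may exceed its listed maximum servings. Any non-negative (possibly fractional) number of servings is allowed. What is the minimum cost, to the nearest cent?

$3.23

Cost per mg of potassium: kidney beans $0.0027, bell pepper $0.0035, almonds $0.0057.
Take 3 servings of kidney beans: +930.0 mg potassium for $2.55 (total $2.55, still need 179.0 mg).
Take 1 serving of bell pepper: +156.0 mg potassium for $0.55 (total $3.10, still need 23.0 mg).
Take 0.1085 servings of almonds: +23.0 mg potassium for $0.13 (total $3.23, still need 0.0 mg).
Filling from the cheapest source first is optimal under one linear minimum: $3.23.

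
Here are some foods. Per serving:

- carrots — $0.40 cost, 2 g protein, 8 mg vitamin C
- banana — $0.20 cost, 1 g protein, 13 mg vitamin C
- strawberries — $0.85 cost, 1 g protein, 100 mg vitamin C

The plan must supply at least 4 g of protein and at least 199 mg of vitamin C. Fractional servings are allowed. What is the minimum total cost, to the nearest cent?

$1.90

carrots only: max(4/2, 199/8) = 24.88 servings → $9.95.
banana only: max(4/1, 199/13) = 15.31 servings → $3.06.
strawberries only: max(4/1, 199/100) = 4 servings → $3.40.
carrots + banana: intersection lies outside the first quadrant.
carrots + strawberries with both tight: 1.047 servings and 1.906 servings → $2.04.
banana + strawberries with both tight: 2.31 servings and 1.69 servings → $1.90.
So the least-cost plan costs $1.90.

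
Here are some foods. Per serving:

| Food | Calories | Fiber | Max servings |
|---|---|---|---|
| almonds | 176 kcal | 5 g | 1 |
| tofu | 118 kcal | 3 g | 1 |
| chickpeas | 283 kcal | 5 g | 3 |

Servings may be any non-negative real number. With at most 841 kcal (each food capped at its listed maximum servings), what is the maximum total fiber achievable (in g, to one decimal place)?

Fiber per kcal: almonds 0.02841, tofu 0.02542, chickpeas 0.01767.
Take 1 serving of almonds: uses 176 kcal, +5.0 g fiber (running total 5.0 g).
Take 1 serving of tofu: uses 118 kcal, +3.0 g fiber (running total 8.0 g).
Take 1.933 servings of chickpeas: uses 547 kcal, +9.7 g fiber (running total 17.7 g).
Greedy by best ratio exhausts the calories allowance optimally: 17.7 g.

17.7 g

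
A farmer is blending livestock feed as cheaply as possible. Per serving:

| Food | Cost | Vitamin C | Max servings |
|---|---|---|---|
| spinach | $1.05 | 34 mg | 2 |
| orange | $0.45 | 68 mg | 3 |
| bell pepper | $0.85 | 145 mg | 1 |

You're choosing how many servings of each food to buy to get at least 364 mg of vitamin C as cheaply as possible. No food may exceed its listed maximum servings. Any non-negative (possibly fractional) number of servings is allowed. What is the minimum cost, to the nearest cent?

Cost per mg of vitamin C: bell pepper $0.0059, orange $0.0066, spinach $0.0309.
Take 1 serving of bell pepper: +145.0 mg vitamin C for $0.85 (total $0.85, still need 219.0 mg).
Take 3 servings of orange: +204.0 mg vitamin C for $1.35 (total $2.20, still need 15.0 mg).
Take 0.4412 servings of spinach: +15.0 mg vitamin C for $0.46 (total $2.66, still need 0.0 mg).
Filling from the cheapest source first is optimal under one linear minimum: $2.66.

$2.66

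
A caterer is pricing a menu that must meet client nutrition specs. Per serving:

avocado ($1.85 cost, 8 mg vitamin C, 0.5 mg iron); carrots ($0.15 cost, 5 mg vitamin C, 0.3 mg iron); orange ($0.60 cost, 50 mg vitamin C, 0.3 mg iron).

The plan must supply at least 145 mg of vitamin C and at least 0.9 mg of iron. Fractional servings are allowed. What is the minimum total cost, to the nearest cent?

$1.75

A basic optimal solution has at most two foods positive. Try each food alone and each pair with both targets met exactly.
avocado only: max(145/8, 0.9/0.5) = 18.12 servings → $33.53.
carrots only: max(145/5, 0.9/0.3) = 29 servings → $4.35.
orange only: max(145/50, 0.9/0.3) = 3 servings → $1.80.
avocado + carrots: the both-tight solution has a negative serving — not a feasible corner.
avocado + orange with both tight: 0.06637 servings and 2.889 servings → $1.86.
carrots + orange with both tight: 0.1111 servings and 2.889 servings → $1.75.
The minimum over all feasible corners is $1.75.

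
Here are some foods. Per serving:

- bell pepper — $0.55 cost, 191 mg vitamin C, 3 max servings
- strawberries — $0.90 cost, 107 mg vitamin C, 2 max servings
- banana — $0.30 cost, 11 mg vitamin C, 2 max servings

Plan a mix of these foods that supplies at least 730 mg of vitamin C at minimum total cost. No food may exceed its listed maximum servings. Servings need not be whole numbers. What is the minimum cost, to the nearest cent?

Cost per mg of vitamin C: bell pepper $0.0029, strawberries $0.0084, banana $0.0273.
Take 3 servings of bell pepper: +573.0 mg vitamin C for $1.65 (total $1.65, still need 157.0 mg).
Take 1.467 servings of strawberries: +157.0 mg vitamin C for $1.32 (total $2.97, still need 0.0 mg).
Greedy by cheapest-per-mg is optimal for a single linear constraint, so the minimum cost is $2.97.

$2.97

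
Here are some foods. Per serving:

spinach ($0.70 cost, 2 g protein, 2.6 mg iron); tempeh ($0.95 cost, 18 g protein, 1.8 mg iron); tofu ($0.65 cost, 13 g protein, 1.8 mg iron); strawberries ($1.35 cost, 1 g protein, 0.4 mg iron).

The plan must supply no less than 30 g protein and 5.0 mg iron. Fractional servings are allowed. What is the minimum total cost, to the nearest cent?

$1.72

A basic optimal solution has at most two foods positive. Try each food alone and each pair with both targets met exactly.
spinach only: max(30/2, 5.0/2.6) = 15 servings → $10.50.
tempeh only: max(30/18, 5.0/1.8) = 2.778 servings → $2.64.
tofu only: max(30/13, 5.0/1.8) = 2.778 servings → $1.81.
strawberries only: max(30/1, 5.0/0.4) = 30 servings → $40.50.
spinach + tempeh with both tight: 0.8333 servings and 1.574 servings → $2.08.
spinach + tofu with both tight: 0.3642 servings and 2.252 servings → $1.72.
spinach + strawberries with both targets exact would need a negative amount; discard.
tempeh + tofu: the both-tight solution has a negative serving — not a feasible corner.
tempeh + strawberries with both tight: 1.296 servings and 6.667 servings → $10.23.
tofu + strawberries with both tight: 2.059 servings and 3.235 servings → $5.71.
Cheapest feasible corner: $1.72.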